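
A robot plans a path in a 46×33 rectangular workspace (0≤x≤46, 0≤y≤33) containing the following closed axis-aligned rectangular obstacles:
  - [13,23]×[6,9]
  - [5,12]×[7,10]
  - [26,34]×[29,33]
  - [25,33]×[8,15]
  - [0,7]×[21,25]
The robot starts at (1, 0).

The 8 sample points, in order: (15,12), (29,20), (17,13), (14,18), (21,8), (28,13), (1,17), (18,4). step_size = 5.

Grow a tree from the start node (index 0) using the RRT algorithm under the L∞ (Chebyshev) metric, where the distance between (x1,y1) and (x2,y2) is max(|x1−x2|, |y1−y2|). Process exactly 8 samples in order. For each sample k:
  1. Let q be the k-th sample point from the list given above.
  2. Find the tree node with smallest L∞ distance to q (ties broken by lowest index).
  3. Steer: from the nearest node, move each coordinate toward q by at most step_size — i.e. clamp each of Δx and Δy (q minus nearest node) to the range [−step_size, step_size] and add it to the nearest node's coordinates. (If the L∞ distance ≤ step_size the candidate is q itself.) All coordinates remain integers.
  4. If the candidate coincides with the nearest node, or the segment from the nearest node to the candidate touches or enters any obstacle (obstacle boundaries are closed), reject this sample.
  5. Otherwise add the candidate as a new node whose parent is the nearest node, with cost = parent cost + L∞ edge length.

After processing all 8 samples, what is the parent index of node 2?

Parent of node 2: 1

1. q=(15,12) nearest=0 d=14 new=(6,5) → add node 1 parent=0 cost=5
2. q=(29,20) nearest=1 d=23 new=(11,10) → blocked by [5,12]×[7,10], reject
3. q=(17,13) nearest=1 d=11 new=(11,10) → blocked by [5,12]×[7,10], reject
4. q=(14,18) nearest=1 d=13 new=(11,10) → blocked by [5,12]×[7,10], reject
5. q=(21,8) nearest=1 d=15 new=(11,8) → blocked by [5,12]×[7,10], reject
6. q=(28,13) nearest=1 d=22 new=(11,10) → blocked by [5,12]×[7,10], reject
7. q=(1,17) nearest=1 d=12 new=(1,10) → add node 2 parent=1 cost=10
8. q=(18,4) nearest=1 d=12 new=(11,4) → add node 3 parent=1 cost=10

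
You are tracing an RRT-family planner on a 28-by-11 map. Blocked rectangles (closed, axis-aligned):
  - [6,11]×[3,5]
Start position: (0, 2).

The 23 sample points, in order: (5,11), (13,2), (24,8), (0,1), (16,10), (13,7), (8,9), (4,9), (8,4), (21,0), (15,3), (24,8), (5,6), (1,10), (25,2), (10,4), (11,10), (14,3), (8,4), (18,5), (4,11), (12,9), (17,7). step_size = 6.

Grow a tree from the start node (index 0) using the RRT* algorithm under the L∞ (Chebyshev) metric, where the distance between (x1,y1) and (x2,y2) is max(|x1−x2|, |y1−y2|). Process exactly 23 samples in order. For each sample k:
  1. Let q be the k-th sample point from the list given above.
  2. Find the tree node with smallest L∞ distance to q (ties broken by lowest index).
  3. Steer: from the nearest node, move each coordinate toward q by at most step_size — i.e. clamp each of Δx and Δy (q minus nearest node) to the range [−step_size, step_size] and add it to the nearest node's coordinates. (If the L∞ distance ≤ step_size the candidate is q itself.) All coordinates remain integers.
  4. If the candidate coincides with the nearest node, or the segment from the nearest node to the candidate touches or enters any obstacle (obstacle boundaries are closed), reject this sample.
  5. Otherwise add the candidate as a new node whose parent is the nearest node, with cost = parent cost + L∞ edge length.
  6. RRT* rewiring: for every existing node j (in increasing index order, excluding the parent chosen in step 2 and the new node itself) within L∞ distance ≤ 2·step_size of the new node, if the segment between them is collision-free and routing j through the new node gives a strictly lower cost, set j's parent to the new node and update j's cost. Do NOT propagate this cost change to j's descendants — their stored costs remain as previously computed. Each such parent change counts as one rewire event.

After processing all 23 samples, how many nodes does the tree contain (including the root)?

1. q=(5,11) nearest=0 d=9 new=(5,8) → add node 1 parent=0 cost=6
2. q=(13,2) nearest=1 d=8 new=(11,2) → blocked by [6,11]×[3,5], reject
3. q=(24,8) nearest=1 d=19 new=(11,8) → add node 2 parent=1 cost=12
4. q=(0,1) nearest=0 d=1 new=(0,1) → add node 3 parent=0 cost=1
5. q=(16,10) nearest=2 d=5 new=(16,10) → add node 4 parent=2 cost=17
6. q=(13,7) nearest=2 d=2 new=(13,7) → add node 5 parent=2 cost=14
7. q=(8,9) nearest=1 d=3 new=(8,9) → add node 6 parent=1 cost=9
8. q=(4,9) nearest=1 d=1 new=(4,9) → add node 7 parent=1 cost=7
9. q=(8,4) nearest=1 d=4 new=(8,4) → blocked by [6,11]×[3,5], reject
10. q=(21,0) nearest=5 d=8 new=(19,1) → add node 8 parent=5 cost=20
11. q=(15,3) nearest=5 d=4 new=(15,3) → add node 9 parent=5 cost=18
12. q=(24,8) nearest=8 d=7 new=(24,7) → add node 10 parent=8 cost=26
13. q=(5,6) nearest=1 d=2 new=(5,6) → add node 11 parent=1 cost=8
14. q=(1,10) nearest=7 d=3 new=(1,10) → add node 12 parent=7 cost=10
15. q=(25,2) nearest=10 d=5 new=(25,2) → add node 13 parent=10 cost=31
16. q=(10,4) nearest=5 d=3 new=(10,4) → blocked by [6,11]×[3,5], reject
17. q=(11,10) nearest=2 d=2 new=(11,10) → add node 14 parent=2 cost=14
18. q=(14,3) nearest=9 d=1 new=(14,3) → add node 15 parent=9 cost=19; rewire 13→15 (30<31)
19. q=(8,4) nearest=11 d=3 new=(8,4) → blocked by [6,11]×[3,5], reject
20. q=(18,5) nearest=9 d=3 new=(18,5) → add node 16 parent=9 cost=21; rewire 13→16 (28<30)
21. q=(4,11) nearest=7 d=2 new=(4,11) → add node 17 parent=7 cost=9
22. q=(12,9) nearest=2 d=1 new=(12,9) → add node 18 parent=2 cost=13; rewire 10→18 (25<26); rewire 16→18 (19<21)
23. q=(17,7) nearest=16 d=2 new=(17,7) → add node 19 parent=16 cost=21

Node count: 20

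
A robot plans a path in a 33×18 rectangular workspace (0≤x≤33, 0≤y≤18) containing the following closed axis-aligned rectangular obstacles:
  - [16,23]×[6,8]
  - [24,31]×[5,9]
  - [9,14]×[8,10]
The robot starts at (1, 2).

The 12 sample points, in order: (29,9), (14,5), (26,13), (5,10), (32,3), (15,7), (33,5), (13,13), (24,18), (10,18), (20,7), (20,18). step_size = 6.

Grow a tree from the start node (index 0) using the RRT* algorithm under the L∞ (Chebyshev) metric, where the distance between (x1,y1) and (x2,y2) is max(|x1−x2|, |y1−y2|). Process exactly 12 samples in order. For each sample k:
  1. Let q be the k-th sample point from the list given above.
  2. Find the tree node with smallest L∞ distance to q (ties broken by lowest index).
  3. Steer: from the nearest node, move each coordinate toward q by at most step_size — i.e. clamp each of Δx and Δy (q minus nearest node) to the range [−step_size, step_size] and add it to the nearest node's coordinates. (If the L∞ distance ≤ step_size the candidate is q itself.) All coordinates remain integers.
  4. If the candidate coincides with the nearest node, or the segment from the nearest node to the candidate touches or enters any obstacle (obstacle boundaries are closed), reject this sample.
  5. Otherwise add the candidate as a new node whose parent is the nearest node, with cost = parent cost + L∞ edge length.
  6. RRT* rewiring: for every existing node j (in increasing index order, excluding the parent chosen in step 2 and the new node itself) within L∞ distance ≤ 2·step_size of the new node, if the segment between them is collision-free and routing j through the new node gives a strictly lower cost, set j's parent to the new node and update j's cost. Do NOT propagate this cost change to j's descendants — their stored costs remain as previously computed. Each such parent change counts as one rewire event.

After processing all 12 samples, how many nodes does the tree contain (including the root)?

1. q=(29,9) nearest=0 d=28 new=(7,8) → add node 1 parent=0 cost=6
2. q=(14,5) nearest=1 d=7 new=(13,5) → add node 2 parent=1 cost=12
3. q=(26,13) nearest=2 d=13 new=(19,11) → blocked by [16,23]×[6,8], reject
4. q=(5,10) nearest=1 d=2 new=(5,10) → add node 3 parent=1 cost=8
5. q=(32,3) nearest=2 d=19 new=(19,3) → add node 4 parent=2 cost=18
6. q=(15,7) nearest=2 d=2 new=(15,7) → add node 5 parent=2 cost=14
7. q=(33,5) nearest=4 d=14 new=(25,5) → blocked by [24,31]×[5,9], reject
8. q=(13,13) nearest=1 d=6 new=(13,13) → blocked by [9,14]×[8,10], reject
9. q=(24,18) nearest=5 d=11 new=(21,13) → blocked by [16,23]×[6,8], reject
10. q=(10,18) nearest=3 d=8 new=(10,16) → add node 6 parent=3 cost=14
11. q=(20,7) nearest=4 d=4 new=(20,7) → blocked by [16,23]×[6,8], reject
12. q=(20,18) nearest=6 d=10 new=(16,18) → add node 7 parent=6 cost=20

Node count: 8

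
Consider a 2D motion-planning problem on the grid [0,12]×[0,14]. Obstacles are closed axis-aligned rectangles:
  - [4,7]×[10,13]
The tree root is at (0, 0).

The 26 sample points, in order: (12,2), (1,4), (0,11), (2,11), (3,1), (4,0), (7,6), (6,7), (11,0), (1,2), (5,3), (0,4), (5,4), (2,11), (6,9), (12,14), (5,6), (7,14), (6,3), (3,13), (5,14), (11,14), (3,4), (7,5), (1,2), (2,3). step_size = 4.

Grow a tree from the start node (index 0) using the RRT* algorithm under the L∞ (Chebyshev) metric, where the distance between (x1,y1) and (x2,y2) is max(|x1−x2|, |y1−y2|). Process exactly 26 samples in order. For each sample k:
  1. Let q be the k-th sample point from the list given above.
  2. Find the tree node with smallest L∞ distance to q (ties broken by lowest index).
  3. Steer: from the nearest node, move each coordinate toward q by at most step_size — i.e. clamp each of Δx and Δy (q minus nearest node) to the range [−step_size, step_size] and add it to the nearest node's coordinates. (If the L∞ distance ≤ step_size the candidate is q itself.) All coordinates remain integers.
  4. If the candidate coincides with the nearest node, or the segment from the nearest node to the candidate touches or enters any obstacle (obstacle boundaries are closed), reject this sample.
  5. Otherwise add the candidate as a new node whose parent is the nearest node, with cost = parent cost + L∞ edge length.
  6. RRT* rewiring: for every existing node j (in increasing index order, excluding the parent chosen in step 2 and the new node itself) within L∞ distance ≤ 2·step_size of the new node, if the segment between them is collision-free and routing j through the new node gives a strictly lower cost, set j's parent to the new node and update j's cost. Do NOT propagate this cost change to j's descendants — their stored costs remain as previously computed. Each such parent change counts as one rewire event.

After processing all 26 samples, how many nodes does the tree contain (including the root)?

1. q=(12,2) nearest=0 d=12 new=(4,2) → add node 1 parent=0 cost=4
2. q=(1,4) nearest=1 d=3 new=(1,4) → add node 2 parent=1 cost=7
3. q=(0,11) nearest=2 d=7 new=(0,8) → add node 3 parent=2 cost=11
4. q=(2,11) nearest=3 d=3 new=(2,11) → add node 4 parent=3 cost=14
5. q=(3,1) nearest=1 d=1 new=(3,1) → add node 5 parent=1 cost=5
6. q=(4,0) nearest=5 d=1 new=(4,0) → add node 6 parent=5 cost=6
7. q=(7,6) nearest=1 d=4 new=(7,6) → add node 7 parent=1 cost=8; rewire 4→7 (13<14)
8. q=(6,7) nearest=7 d=1 new=(6,7) → add node 8 parent=7 cost=9
9. q=(11,0) nearest=7 d=6 new=(11,2) → add node 9 parent=7 cost=12
10. q=(1,2) nearest=0 d=2 new=(1,2) → add node 10 parent=0 cost=2; rewire 2→10 (4<7); rewire 3→10 (8<11); rewire 5→10 (4<5); rewire 6→10 (5<6); rewire 8→10 (7<9)
11. q=(5,3) nearest=1 d=1 new=(5,3) → add node 11 parent=1 cost=5; rewire 9→11 (11<12)
12. q=(0,4) nearest=2 d=1 new=(0,4) → add node 12 parent=2 cost=5; rewire 4→12 (12<13)
13. q=(5,4) nearest=11 d=1 new=(5,4) → add node 13 parent=11 cost=6
14. q=(2,11) nearest=4 d=0 → coincident, reject
15. q=(6,9) nearest=8 d=2 new=(6,9) → add node 14 parent=8 cost=9
16. q=(12,14) nearest=14 d=6 new=(10,13) → blocked by [4,7]×[10,13], reject
17. q=(5,6) nearest=8 d=1 new=(5,6) → add node 15 parent=8 cost=8
18. q=(7,14) nearest=4 d=5 new=(6,14) → blocked by [4,7]×[10,13], reject
19. q=(6,3) nearest=11 d=1 new=(6,3) → add node 16 parent=11 cost=6
20. q=(3,13) nearest=4 d=2 new=(3,13) → add node 17 parent=4 cost=14
21. q=(5,14) nearest=17 d=2 new=(5,14) → add node 18 parent=17 cost=16
22. q=(11,14) nearest=14 d=5 new=(10,13) → blocked by [4,7]×[10,13], reject
23. q=(3,4) nearest=1 d=2 new=(3,4) → add node 19 parent=1 cost=6
24. q=(7,5) nearest=7 d=1 new=(7,5) → add node 20 parent=7 cost=9
25. q=(1,2) nearest=10 d=0 → coincident, reject
26. q=(2,3) nearest=2 d=1 new=(2,3) → add node 21 parent=2 cost=5

Node count: 22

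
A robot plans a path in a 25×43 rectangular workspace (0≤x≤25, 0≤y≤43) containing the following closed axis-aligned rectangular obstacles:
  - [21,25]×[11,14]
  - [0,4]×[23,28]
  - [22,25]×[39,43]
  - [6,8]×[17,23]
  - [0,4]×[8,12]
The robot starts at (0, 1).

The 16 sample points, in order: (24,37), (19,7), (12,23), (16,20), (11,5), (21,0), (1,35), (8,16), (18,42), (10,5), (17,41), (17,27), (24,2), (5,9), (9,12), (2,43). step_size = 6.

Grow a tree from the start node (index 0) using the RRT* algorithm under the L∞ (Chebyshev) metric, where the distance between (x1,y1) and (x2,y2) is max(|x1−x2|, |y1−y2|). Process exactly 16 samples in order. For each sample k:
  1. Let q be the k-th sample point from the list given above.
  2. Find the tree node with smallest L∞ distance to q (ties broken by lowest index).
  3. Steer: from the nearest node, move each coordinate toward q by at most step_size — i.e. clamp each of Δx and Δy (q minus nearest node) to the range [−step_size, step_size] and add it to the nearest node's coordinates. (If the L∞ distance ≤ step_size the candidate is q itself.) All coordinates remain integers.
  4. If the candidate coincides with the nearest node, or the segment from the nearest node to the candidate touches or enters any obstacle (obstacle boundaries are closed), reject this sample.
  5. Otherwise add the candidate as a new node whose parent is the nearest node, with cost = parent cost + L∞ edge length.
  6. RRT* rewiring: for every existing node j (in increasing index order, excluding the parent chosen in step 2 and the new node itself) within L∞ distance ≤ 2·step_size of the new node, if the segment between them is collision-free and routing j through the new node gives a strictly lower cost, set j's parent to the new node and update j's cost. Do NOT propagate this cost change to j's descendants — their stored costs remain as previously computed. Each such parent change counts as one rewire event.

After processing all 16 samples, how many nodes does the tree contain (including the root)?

1. q=(24,37) nearest=0 d=36 new=(6,7) → add node 1 parent=0 cost=6
2. q=(19,7) nearest=1 d=13 new=(12,7) → add node 2 parent=1 cost=12
3. q=(12,23) nearest=1 d=16 new=(12,13) → add node 3 parent=1 cost=12
4. q=(16,20) nearest=3 d=7 new=(16,19) → add node 4 parent=3 cost=18
5. q=(11,5) nearest=2 d=2 new=(11,5) → add node 5 parent=2 cost=14
6. q=(21,0) nearest=2 d=9 new=(18,1) → add node 6 parent=2 cost=18
7. q=(1,35) nearest=4 d=16 new=(10,25) → add node 7 parent=4 cost=24
8. q=(8,16) nearest=3 d=4 new=(8,16) → add node 8 parent=3 cost=16
9. q=(18,42) nearest=7 d=17 new=(16,31) → add node 9 parent=7 cost=30
10. q=(10,5) nearest=5 d=1 new=(10,5) → add node 10 parent=5 cost=15
11. q=(17,41) nearest=9 d=10 new=(17,37) → add node 11 parent=9 cost=36
12. q=(17,27) nearest=9 d=4 new=(17,27) → add node 12 parent=9 cost=34
13. q=(24,2) nearest=6 d=6 new=(24,2) → add node 13 parent=6 cost=24
14. q=(5,9) nearest=1 d=2 new=(5,9) → add node 14 parent=1 cost=8; rewire 8→14 (15<16); rewire 10→14 (13<15)
15. q=(9,12) nearest=3 d=3 new=(9,12) → add node 15 parent=3 cost=15
16. q=(2,43) nearest=9 d=14 new=(10,37) → add node 16 parent=9 cost=36

Node count: 17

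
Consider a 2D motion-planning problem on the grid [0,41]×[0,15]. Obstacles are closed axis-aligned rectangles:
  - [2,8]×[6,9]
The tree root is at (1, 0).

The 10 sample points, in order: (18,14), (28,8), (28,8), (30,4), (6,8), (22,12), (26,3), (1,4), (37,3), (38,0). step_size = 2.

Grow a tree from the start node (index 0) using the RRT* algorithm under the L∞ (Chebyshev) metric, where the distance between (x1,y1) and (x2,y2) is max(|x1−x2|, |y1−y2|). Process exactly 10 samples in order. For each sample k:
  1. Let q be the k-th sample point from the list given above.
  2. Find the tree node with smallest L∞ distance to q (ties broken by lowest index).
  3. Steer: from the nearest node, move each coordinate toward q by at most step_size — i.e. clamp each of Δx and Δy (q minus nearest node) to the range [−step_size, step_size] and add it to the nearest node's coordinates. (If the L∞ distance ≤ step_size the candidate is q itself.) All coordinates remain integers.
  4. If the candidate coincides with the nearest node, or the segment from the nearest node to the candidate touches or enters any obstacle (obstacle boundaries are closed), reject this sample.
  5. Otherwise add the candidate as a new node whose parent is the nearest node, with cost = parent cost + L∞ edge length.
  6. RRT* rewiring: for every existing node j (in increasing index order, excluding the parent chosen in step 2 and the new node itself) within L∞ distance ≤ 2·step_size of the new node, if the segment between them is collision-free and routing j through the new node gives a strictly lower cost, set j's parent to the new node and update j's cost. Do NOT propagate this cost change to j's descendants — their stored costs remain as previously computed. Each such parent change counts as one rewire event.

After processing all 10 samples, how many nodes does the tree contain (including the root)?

Node count: 9

1. q=(18,14) nearest=0 d=17 new=(3,2) → add node 1 parent=0 cost=2
2. q=(28,8) nearest=1 d=25 new=(5,4) → add node 2 parent=1 cost=4
3. q=(28,8) nearest=2 d=23 new=(7,6) → blocked by [2,8]×[6,9], reject
4. q=(30,4) nearest=2 d=25 new=(7,4) → add node 3 parent=2 cost=6
5. q=(6,8) nearest=2 d=4 new=(6,6) → blocked by [2,8]×[6,9], reject
6. q=(22,12) nearest=3 d=15 new=(9,6) → add node 4 parent=3 cost=8
7. q=(26,3) nearest=4 d=17 new=(11,4) → add node 5 parent=4 cost=10
8. q=(1,4) nearest=1 d=2 new=(1,4) → add node 6 parent=1 cost=4
9. q=(37,3) nearest=5 d=26 new=(13,3) → add node 7 parent=5 cost=12
10. q=(38,0) nearest=7 d=25 new=(15,1) → add node 8 parent=7 cost=14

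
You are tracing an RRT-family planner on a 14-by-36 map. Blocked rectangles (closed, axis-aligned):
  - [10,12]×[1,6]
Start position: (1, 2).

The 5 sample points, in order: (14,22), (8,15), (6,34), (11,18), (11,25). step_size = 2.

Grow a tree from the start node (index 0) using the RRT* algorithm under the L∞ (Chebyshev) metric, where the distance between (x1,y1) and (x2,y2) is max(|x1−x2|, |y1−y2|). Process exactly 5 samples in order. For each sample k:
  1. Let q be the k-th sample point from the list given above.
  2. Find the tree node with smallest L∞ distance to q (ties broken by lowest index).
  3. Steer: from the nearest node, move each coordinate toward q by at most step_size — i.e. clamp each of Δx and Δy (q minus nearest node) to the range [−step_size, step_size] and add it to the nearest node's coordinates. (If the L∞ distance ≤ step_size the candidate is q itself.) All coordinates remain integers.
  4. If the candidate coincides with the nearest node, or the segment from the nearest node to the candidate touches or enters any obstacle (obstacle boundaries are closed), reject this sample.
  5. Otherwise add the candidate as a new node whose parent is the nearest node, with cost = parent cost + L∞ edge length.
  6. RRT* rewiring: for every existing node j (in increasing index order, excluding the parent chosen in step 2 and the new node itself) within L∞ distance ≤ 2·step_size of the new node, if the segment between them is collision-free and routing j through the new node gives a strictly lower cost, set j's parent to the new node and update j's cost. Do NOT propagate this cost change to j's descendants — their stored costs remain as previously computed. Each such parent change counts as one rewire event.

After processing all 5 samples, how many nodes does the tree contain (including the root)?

Node count: 6

1. q=(14,22) nearest=0 d=20 new=(3,4) → add node 1 parent=0 cost=2
2. q=(8,15) nearest=1 d=11 new=(5,6) → add node 2 parent=1 cost=4
3. q=(6,34) nearest=2 d=28 new=(6,8) → add node 3 parent=2 cost=6
4. q=(11,18) nearest=3 d=10 new=(8,10) → add node 4 parent=3 cost=8
5. q=(11,25) nearest=4 d=15 new=(10,12) → add node 5 parent=4 cost=10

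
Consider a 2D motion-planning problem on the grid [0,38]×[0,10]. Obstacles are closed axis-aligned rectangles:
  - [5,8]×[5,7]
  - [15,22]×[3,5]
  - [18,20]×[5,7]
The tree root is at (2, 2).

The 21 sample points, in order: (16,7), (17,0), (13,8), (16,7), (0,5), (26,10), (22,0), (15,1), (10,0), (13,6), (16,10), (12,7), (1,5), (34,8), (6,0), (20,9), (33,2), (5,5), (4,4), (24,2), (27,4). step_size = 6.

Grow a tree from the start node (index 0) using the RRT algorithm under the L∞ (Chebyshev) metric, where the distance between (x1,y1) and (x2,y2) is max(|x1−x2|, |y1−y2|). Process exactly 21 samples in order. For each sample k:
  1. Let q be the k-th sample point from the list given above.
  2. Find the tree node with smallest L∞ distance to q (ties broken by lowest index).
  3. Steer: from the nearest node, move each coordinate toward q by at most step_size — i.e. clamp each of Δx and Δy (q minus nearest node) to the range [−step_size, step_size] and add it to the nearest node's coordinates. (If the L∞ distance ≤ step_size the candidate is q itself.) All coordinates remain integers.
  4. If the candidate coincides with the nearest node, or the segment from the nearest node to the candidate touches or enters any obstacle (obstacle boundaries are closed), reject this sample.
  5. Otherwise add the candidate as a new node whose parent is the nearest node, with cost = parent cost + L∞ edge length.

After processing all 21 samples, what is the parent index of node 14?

1. q=(16,7) nearest=0 d=14 new=(8,7) → blocked by [5,8]×[5,7], reject
2. q=(17,0) nearest=0 d=15 new=(8,0) → add node 1 parent=0 cost=6
3. q=(13,8) nearest=1 d=8 new=(13,6) → add node 2 parent=1 cost=12
4. q=(16,7) nearest=2 d=3 new=(16,7) → add node 3 parent=2 cost=15
5. q=(0,5) nearest=0 d=3 new=(0,5) → add node 4 parent=0 cost=3
6. q=(26,10) nearest=3 d=10 new=(22,10) → add node 5 parent=3 cost=21
7. q=(22,0) nearest=3 d=7 new=(22,1) → blocked by [15,22]×[3,5], reject
8. q=(15,1) nearest=2 d=5 new=(15,1) → add node 6 parent=2 cost=17
9. q=(10,0) nearest=1 d=2 new=(10,0) → add node 7 parent=1 cost=8
10. q=(13,6) nearest=2 d=0 → coincident, reject
11. q=(16,10) nearest=3 d=3 new=(16,10) → add node 8 parent=3 cost=18
12. q=(12,7) nearest=2 d=1 new=(12,7) → add node 9 parent=2 cost=13
13. q=(1,5) nearest=4 d=1 new=(1,5) → add node 10 parent=4 cost=4
14. q=(34,8) nearest=5 d=12 new=(28,8) → add node 11 parent=5 cost=27
15. q=(6,0) nearest=1 d=2 new=(6,0) → add node 12 parent=1 cost=8
16. q=(20,9) nearest=5 d=2 new=(20,9) → add node 13 parent=5 cost=23
17. q=(33,2) nearest=11 d=6 new=(33,2) → add node 14 parent=11 cost=33
18. q=(5,5) nearest=0 d=3 new=(5,5) → blocked by [5,8]×[5,7], reject
19. q=(4,4) nearest=0 d=2 new=(4,4) → add node 15 parent=0 cost=2
20. q=(24,2) nearest=11 d=6 new=(24,2) → add node 16 parent=11 cost=33
21. q=(27,4) nearest=16 d=3 new=(27,4) → add node 17 parent=16 cost=36

Parent of node 14: 11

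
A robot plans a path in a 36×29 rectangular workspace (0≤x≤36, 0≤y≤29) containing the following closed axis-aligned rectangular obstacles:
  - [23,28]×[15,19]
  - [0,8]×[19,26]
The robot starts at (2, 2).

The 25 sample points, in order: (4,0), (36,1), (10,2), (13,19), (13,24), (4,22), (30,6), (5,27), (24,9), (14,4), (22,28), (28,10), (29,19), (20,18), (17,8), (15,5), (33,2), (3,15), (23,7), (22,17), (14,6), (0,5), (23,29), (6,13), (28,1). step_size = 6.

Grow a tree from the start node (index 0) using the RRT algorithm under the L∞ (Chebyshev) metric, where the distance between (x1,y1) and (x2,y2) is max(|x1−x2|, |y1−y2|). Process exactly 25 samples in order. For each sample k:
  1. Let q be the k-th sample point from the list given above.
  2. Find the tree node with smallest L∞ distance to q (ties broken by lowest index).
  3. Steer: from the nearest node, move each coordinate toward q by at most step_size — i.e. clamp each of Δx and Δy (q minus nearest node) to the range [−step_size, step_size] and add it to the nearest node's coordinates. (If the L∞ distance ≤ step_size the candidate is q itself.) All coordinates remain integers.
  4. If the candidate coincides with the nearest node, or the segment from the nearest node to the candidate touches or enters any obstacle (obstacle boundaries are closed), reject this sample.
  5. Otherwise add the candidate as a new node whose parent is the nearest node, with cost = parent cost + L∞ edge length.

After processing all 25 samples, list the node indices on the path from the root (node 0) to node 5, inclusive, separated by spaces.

Path: 0 4 5

1. q=(4,0) nearest=0 d=2 new=(4,0) → add node 1 parent=0 cost=2
2. q=(36,1) nearest=1 d=32 new=(10,1) → add node 2 parent=1 cost=8
3. q=(10,2) nearest=2 d=1 new=(10,2) → add node 3 parent=2 cost=9
4. q=(13,19) nearest=0 d=17 new=(8,8) → add node 4 parent=0 cost=6
5. q=(13,24) nearest=4 d=16 new=(13,14) → add node 5 parent=4 cost=12
6. q=(4,22) nearest=5 d=9 new=(7,20) → blocked by [0,8]×[19,26], reject
7. q=(30,6) nearest=5 d=17 new=(19,8) → add node 6 parent=5 cost=18
8. q=(5,27) nearest=5 d=13 new=(7,20) → blocked by [0,8]×[19,26], reject
9. q=(24,9) nearest=6 d=5 new=(24,9) → add node 7 parent=6 cost=23
10. q=(14,4) nearest=2 d=4 new=(14,4) → add node 8 parent=2 cost=12
11. q=(22,28) nearest=5 d=14 new=(19,20) → add node 9 parent=5 cost=18
12. q=(28,10) nearest=7 d=4 new=(28,10) → add node 10 parent=7 cost=27
13. q=(29,19) nearest=10 d=9 new=(29,16) → add node 11 parent=10 cost=33
14. q=(20,18) nearest=9 d=2 new=(20,18) → add node 12 parent=9 cost=20
15. q=(17,8) nearest=6 d=2 new=(17,8) → add node 13 parent=6 cost=20
16. q=(15,5) nearest=8 d=1 new=(15,5) → add node 14 parent=8 cost=13
17. q=(33,2) nearest=10 d=8 new=(33,4) → add node 15 parent=10 cost=33
18. q=(3,15) nearest=4 d=7 new=(3,14) → add node 16 parent=4 cost=12
19. q=(23,7) nearest=7 d=2 new=(23,7) → add node 17 parent=7 cost=25
20. q=(22,17) nearest=12 d=2 new=(22,17) → add node 18 parent=12 cost=22
21. q=(14,6) nearest=14 d=1 new=(14,6) → add node 19 parent=14 cost=14
22. q=(0,5) nearest=0 d=3 new=(0,5) → add node 20 parent=0 cost=3
23. q=(23,29) nearest=9 d=9 new=(23,26) → add node 21 parent=9 cost=24
24. q=(6,13) nearest=16 d=3 new=(6,13) → add node 22 parent=16 cost=15
25. q=(28,1) nearest=15 d=5 new=(28,1) → add node 23 parent=15 cost=38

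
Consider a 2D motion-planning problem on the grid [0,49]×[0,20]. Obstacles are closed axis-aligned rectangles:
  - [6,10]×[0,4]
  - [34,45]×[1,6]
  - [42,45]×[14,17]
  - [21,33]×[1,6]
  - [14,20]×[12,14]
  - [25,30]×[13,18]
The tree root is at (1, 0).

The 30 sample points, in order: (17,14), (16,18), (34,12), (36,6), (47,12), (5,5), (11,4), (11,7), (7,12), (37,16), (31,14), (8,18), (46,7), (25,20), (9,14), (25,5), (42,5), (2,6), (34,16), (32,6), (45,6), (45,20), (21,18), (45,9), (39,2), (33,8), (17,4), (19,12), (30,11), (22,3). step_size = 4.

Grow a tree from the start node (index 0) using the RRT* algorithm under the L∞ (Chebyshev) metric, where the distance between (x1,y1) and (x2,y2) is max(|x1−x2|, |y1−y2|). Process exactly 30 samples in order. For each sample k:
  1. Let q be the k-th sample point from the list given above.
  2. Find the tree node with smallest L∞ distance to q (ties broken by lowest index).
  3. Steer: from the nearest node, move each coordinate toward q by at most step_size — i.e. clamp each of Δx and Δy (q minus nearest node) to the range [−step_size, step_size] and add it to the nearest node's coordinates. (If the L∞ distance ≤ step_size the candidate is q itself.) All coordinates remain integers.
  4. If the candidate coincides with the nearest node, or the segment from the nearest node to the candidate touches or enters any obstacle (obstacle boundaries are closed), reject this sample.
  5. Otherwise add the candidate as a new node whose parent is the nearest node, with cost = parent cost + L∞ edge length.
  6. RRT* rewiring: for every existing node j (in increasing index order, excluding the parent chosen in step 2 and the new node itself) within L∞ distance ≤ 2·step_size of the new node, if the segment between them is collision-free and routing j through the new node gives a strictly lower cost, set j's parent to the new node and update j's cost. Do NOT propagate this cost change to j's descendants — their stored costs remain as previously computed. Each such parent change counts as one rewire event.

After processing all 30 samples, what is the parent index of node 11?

Parent of node 11: 5

1. q=(17,14) nearest=0 d=16 new=(5,4) → add node 1 parent=0 cost=4
2. q=(16,18) nearest=1 d=14 new=(9,8) → add node 2 parent=1 cost=8
3. q=(34,12) nearest=2 d=25 new=(13,12) → add node 3 parent=2 cost=12
4. q=(36,6) nearest=3 d=23 new=(17,8) → add node 4 parent=3 cost=16
5. q=(47,12) nearest=4 d=30 new=(21,12) → add node 5 parent=4 cost=20
6. q=(5,5) nearest=1 d=1 new=(5,5) → add node 6 parent=1 cost=5
7. q=(11,4) nearest=2 d=4 new=(11,4) → add node 7 parent=2 cost=12
8. q=(11,7) nearest=2 d=2 new=(11,7) → add node 8 parent=2 cost=10
9. q=(7,12) nearest=2 d=4 new=(7,12) → add node 9 parent=2 cost=12
10. q=(37,16) nearest=5 d=16 new=(25,16) → blocked by [25,30]×[13,18], reject
11. q=(31,14) nearest=5 d=10 new=(25,14) → blocked by [25,30]×[13,18], reject
12. q=(8,18) nearest=3 d=6 new=(9,16) → add node 10 parent=3 cost=16
13. q=(46,7) nearest=5 d=25 new=(25,8) → add node 11 parent=5 cost=24
14. q=(25,20) nearest=5 d=8 new=(25,16) → blocked by [25,30]×[13,18], reject
15. q=(9,14) nearest=9 d=2 new=(9,14) → add node 12 parent=9 cost=14
16. q=(25,5) nearest=11 d=3 new=(25,5) → blocked by [21,33]×[1,6], reject
17. q=(42,5) nearest=11 d=17 new=(29,5) → blocked by [21,33]×[1,6], reject
18. q=(2,6) nearest=1 d=3 new=(2,6) → add node 13 parent=1 cost=7
19. q=(34,16) nearest=11 d=9 new=(29,12) → add node 14 parent=11 cost=28
20. q=(32,6) nearest=14 d=6 new=(32,8) → add node 15 parent=14 cost=32
21. q=(45,6) nearest=15 d=13 new=(36,6) → blocked by [34,45]×[1,6], reject
22. q=(45,20) nearest=15 d=13 new=(36,12) → add node 16 parent=15 cost=36
23. q=(21,18) nearest=5 d=6 new=(21,16) → add node 17 parent=5 cost=24
24. q=(45,9) nearest=16 d=9 new=(40,9) → add node 18 parent=16 cost=40
25. q=(39,2) nearest=15 d=7 new=(36,4) → blocked by [34,45]×[1,6], reject
26. q=(33,8) nearest=15 d=1 new=(33,8) → add node 19 parent=15 cost=33
27. q=(17,4) nearest=4 d=4 new=(17,4) → add node 20 parent=4 cost=20
28. q=(19,12) nearest=5 d=2 new=(19,12) → blocked by [14,20]×[12,14], reject
29. q=(30,11) nearest=14 d=1 new=(30,11) → add node 21 parent=14 cost=29; rewire 16→21 (35<36); rewire 19→21 (32<33)
30. q=(22,3) nearest=4 d=5 new=(21,4) → blocked by [21,33]×[1,6], reject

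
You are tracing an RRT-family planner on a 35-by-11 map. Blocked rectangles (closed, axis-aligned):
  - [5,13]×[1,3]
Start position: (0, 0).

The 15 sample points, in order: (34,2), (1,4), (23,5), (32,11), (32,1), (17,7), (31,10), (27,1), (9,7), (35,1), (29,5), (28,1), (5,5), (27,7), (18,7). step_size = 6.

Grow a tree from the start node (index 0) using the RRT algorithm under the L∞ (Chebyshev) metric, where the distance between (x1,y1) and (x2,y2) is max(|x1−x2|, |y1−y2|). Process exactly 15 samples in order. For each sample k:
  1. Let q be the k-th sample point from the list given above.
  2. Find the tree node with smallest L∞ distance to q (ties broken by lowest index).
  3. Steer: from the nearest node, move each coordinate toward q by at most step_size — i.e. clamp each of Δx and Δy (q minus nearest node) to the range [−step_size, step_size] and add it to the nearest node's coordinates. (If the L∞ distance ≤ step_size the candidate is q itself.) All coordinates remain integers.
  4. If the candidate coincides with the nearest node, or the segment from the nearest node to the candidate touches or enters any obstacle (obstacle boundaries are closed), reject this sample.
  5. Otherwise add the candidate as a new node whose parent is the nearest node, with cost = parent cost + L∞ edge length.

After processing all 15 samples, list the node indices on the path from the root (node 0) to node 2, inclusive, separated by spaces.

Path: 0 1 2

1. q=(34,2) nearest=0 d=34 new=(6,2) → blocked by [5,13]×[1,3], reject
2. q=(1,4) nearest=0 d=4 new=(1,4) → add node 1 parent=0 cost=4
3. q=(23,5) nearest=1 d=22 new=(7,5) → add node 2 parent=1 cost=10
4. q=(32,11) nearest=2 d=25 new=(13,11) → add node 3 parent=2 cost=16
5. q=(32,1) nearest=3 d=19 new=(19,5) → add node 4 parent=3 cost=22
6. q=(17,7) nearest=4 d=2 new=(17,7) → add node 5 parent=4 cost=24
7. q=(31,10) nearest=4 d=12 new=(25,10) → add node 6 parent=4 cost=28
8. q=(27,1) nearest=4 d=8 new=(25,1) → add node 7 parent=4 cost=28
9. q=(9,7) nearest=2 d=2 new=(9,7) → add node 8 parent=2 cost=12
10. q=(35,1) nearest=6 d=10 new=(31,4) → add node 9 parent=6 cost=34
11. q=(29,5) nearest=9 d=2 new=(29,5) → add node 10 parent=9 cost=36
12. q=(28,1) nearest=7 d=3 new=(28,1) → add node 11 parent=7 cost=31
13. q=(5,5) nearest=2 d=2 new=(5,5) → add node 12 parent=2 cost=12
14. q=(27,7) nearest=10 d=2 new=(27,7) → add node 13 parent=10 cost=38
15. q=(18,7) nearest=5 d=1 new=(18,7) → add node 14 parent=5 cost=25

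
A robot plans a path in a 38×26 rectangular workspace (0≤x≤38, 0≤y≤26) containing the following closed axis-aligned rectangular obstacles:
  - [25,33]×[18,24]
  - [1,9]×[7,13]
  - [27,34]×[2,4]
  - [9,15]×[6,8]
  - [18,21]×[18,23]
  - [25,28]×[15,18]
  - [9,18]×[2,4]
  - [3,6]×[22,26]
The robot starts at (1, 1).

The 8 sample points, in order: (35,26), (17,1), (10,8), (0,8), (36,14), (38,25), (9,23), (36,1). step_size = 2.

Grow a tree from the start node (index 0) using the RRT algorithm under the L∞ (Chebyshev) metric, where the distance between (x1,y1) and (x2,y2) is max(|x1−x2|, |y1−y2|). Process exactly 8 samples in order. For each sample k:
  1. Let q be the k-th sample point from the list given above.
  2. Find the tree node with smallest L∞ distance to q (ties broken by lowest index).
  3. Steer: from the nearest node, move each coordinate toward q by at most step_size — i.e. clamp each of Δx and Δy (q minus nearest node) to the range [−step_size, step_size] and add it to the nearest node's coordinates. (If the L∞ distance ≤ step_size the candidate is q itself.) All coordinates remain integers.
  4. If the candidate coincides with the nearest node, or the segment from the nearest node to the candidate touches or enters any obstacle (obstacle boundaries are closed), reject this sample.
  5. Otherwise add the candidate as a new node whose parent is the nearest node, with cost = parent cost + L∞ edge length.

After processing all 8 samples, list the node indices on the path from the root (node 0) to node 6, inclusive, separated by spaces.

Path: 0 1 2 5 6

1. q=(35,26) nearest=0 d=34 new=(3,3) → add node 1 parent=0 cost=2
2. q=(17,1) nearest=1 d=14 new=(5,1) → add node 2 parent=1 cost=4
3. q=(10,8) nearest=1 d=7 new=(5,5) → add node 3 parent=1 cost=4
4. q=(0,8) nearest=1 d=5 new=(1,5) → add node 4 parent=1 cost=4
5. q=(36,14) nearest=2 d=31 new=(7,3) → add node 5 parent=2 cost=6
6. q=(38,25) nearest=5 d=31 new=(9,5) → add node 6 parent=5 cost=8
7. q=(9,23) nearest=3 d=18 new=(7,7) → blocked by [1,9]×[7,13], reject
8. q=(36,1) nearest=6 d=27 new=(11,3) → blocked by [9,18]×[2,4], reject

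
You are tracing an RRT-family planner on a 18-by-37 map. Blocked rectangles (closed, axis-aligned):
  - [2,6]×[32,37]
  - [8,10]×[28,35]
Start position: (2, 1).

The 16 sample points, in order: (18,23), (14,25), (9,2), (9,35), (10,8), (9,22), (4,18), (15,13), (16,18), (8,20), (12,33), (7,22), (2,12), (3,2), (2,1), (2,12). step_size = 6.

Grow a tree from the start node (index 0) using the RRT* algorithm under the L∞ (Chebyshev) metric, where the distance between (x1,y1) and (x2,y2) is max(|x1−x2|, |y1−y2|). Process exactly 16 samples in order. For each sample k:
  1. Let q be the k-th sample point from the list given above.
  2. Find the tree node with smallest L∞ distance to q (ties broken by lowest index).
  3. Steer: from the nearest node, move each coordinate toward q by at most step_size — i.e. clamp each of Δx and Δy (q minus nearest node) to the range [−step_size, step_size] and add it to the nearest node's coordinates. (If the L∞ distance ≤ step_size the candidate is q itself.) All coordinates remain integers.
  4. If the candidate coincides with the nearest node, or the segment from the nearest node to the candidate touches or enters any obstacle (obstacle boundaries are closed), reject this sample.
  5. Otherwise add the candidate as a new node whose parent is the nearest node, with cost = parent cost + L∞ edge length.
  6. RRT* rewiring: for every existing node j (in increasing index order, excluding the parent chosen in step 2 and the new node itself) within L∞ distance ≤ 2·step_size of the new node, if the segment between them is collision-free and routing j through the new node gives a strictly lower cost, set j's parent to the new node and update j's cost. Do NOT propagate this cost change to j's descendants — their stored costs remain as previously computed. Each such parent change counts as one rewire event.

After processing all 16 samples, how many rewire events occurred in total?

Rewire events: 4

1. q=(18,23) nearest=0 d=22 new=(8,7) → add node 1 parent=0 cost=6
2. q=(14,25) nearest=1 d=18 new=(14,13) → add node 2 parent=1 cost=12
3. q=(9,2) nearest=1 d=5 new=(9,2) → add node 3 parent=1 cost=11
4. q=(9,35) nearest=2 d=22 new=(9,19) → add node 4 parent=2 cost=18
5. q=(10,8) nearest=1 d=2 new=(10,8) → add node 5 parent=1 cost=8
6. q=(9,22) nearest=4 d=3 new=(9,22) → add node 6 parent=4 cost=21
7. q=(4,18) nearest=4 d=5 new=(4,18) → add node 7 parent=4 cost=23
8. q=(15,13) nearest=2 d=1 new=(15,13) → add node 8 parent=2 cost=13
9. q=(16,18) nearest=2 d=5 new=(16,18) → add node 9 parent=2 cost=17
10. q=(8,20) nearest=4 d=1 new=(8,20) → add node 10 parent=4 cost=19
11. q=(12,33) nearest=6 d=11 new=(12,28) → add node 11 parent=6 cost=27
12. q=(7,22) nearest=6 d=2 new=(7,22) → add node 12 parent=6 cost=23
13. q=(2,12) nearest=1 d=6 new=(2,12) → add node 13 parent=1 cost=12; rewire 7→13 (18<23); rewire 12→13 (22<23)
14. q=(3,2) nearest=0 d=1 new=(3,2) → add node 14 parent=0 cost=1; rewire 3→14 (7<11); rewire 13→14 (11<12)
15. q=(2,1) nearest=0 d=0 → coincident, reject
16. q=(2,12) nearest=13 d=0 → coincident, reject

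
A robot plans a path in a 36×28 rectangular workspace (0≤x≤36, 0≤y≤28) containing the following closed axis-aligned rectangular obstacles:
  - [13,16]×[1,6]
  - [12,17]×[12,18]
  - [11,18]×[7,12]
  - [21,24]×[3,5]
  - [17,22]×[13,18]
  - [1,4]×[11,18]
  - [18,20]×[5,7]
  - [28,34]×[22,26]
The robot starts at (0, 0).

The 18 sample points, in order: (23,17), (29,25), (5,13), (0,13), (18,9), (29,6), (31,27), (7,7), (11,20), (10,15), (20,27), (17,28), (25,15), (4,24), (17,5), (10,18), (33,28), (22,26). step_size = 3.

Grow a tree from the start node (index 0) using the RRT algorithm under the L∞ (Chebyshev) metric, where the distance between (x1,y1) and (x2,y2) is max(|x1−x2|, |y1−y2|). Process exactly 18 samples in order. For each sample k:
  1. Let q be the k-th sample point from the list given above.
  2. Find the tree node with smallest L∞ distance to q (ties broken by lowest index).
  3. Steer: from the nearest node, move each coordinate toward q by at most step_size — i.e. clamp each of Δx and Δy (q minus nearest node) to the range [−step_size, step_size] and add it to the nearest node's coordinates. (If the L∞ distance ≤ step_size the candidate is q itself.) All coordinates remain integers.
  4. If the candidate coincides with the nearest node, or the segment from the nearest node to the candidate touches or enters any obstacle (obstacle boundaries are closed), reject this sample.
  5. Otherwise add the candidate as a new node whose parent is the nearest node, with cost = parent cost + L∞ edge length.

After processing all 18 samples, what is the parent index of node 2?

Parent of node 2: 1

1. q=(23,17) nearest=0 d=23 new=(3,3) → add node 1 parent=0 cost=3
2. q=(29,25) nearest=1 d=26 new=(6,6) → add node 2 parent=1 cost=6
3. q=(5,13) nearest=2 d=7 new=(5,9) → add node 3 parent=2 cost=9
4. q=(0,13) nearest=3 d=5 new=(2,12) → blocked by [1,4]×[11,18], reject
5. q=(18,9) nearest=2 d=12 new=(9,9) → add node 4 parent=2 cost=9
6. q=(29,6) nearest=4 d=20 new=(12,6) → blocked by [11,18]×[7,12], reject
7. q=(31,27) nearest=4 d=22 new=(12,12) → blocked by [12,17]×[12,18], reject
8. q=(7,7) nearest=2 d=1 new=(7,7) → add node 5 parent=2 cost=7
9. q=(11,20) nearest=3 d=11 new=(8,12) → add node 6 parent=3 cost=12
10. q=(10,15) nearest=6 d=3 new=(10,15) → add node 7 parent=6 cost=15
11. q=(20,27) nearest=7 d=12 new=(13,18) → blocked by [12,17]×[12,18], reject
12. q=(17,28) nearest=7 d=13 new=(13,18) → blocked by [12,17]×[12,18], reject
13. q=(25,15) nearest=7 d=15 new=(13,15) → blocked by [12,17]×[12,18], reject
14. q=(4,24) nearest=7 d=9 new=(7,18) → add node 8 parent=7 cost=18
15. q=(17,5) nearest=4 d=8 new=(12,6) → blocked by [11,18]×[7,12], reject
16. q=(10,18) nearest=7 d=3 new=(10,18) → add node 9 parent=7 cost=18
17. q=(33,28) nearest=7 d=23 new=(13,18) → blocked by [12,17]×[12,18], reject
18. q=(22,26) nearest=7 d=12 new=(13,18) → blocked by [12,17]×[12,18], reject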